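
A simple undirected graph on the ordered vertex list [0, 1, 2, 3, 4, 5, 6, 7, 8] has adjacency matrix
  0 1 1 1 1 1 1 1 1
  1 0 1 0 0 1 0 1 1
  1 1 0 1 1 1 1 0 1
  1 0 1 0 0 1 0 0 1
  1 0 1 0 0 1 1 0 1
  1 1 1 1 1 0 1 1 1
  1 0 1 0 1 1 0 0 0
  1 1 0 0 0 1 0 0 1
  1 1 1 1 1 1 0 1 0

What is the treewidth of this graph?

4

A width-4 tree decomposition is:
Bags: B1 = {0, 2, 3, 5, 8}  B2 = {0, 1, 2, 5, 8}  B3 = {0, 2, 4, 5, 8}  B4 = {0, 1, 5, 7, 8}  B5 = {0, 2, 4, 5, 6}
Tree: B1–B2, B1–B3, B2–B4, B3–B5
The largest bag has 5 vertices, giving width 4; this decomposition certifies tw(G) ≤ 4. On the other hand G contains the 5-clique {0, 1, 2, 5, 8}. A clique must lie in a single bag of any decomposition, so no decomposition can have width below 4. The upper and lower bounds meet at 4, so that is the treewidth.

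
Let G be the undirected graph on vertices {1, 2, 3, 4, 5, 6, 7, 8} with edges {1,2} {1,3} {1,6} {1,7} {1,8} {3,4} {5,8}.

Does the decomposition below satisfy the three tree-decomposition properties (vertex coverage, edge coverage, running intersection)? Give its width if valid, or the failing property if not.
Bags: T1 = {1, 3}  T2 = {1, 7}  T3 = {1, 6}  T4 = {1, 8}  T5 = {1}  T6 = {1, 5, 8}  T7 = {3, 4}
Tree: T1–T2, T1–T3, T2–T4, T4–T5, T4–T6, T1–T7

A tree decomposition must satisfy three properties: every vertex lies in some bag; for every edge, both endpoints lie together in some bag; and for every vertex, the bags containing it form a connected subtree. Here vertex 2 appears in no bag, so the decomposition is invalid.

No — vertex 2 appears in no bag.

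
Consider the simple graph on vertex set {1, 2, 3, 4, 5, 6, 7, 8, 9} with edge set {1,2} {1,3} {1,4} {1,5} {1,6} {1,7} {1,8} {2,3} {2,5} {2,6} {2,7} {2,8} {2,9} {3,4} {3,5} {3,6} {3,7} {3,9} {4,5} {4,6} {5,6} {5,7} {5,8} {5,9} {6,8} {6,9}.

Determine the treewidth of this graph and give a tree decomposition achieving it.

The largest bag has 5 vertices, giving width 4; this decomposition certifies tw(G) ≤ 4. Conversely, {1, 2, 5, 6, 8} is a clique of size 5, and the vertices of any clique must share a bag in every tree decomposition; so some bag has ≥ 5 vertices and tw(G) ≥ 4. Combining the bounds, tw(G) = 4.

Treewidth 4.
Bags: B1 = {2, 3, 5, 6, 9}  B2 = {1, 2, 3, 5, 6}  B3 = {1, 2, 3, 5, 7}  B4 = {1, 3, 4, 5, 6}  B5 = {1, 2, 5, 6, 8}
Tree: B1–B2, B2–B3, B2–B4, B2–B5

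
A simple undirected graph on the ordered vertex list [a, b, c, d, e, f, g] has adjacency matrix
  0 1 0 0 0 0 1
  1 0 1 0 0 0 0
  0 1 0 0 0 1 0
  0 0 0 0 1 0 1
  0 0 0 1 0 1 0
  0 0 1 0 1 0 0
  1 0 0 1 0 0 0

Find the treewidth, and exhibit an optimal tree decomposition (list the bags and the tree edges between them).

Treewidth 2.
One such decomposition:
Bags: B1 = {a, d, g}  B2 = {a, b, d}  B3 = {b, c, d}  B4 = {c, d, f}  B5 = {d, e, f}
Tree: B1–B2, B2–B3, B3–B4, B4–B5

The largest bag has 3 vertices, giving width 2; this decomposition certifies tw(G) ≤ 2. The edges d–g–a–b–c–f–e–d form a cycle, so G is not a tree and its treewidth is at least 2. The upper and lower bounds meet at 2, so that is the treewidth.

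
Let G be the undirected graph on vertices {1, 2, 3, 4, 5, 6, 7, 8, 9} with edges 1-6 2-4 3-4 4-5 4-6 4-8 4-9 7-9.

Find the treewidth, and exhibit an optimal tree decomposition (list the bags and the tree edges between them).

Treewidth 1.
One such decomposition:
Bags: B1 = {4, 6}  B2 = {1, 6}  B3 = {4, 9}  B4 = {4, 5}  B5 = {2, 4}  B6 = {7, 9}  B7 = {3, 4}  B8 = {4, 8}
Tree: B1–B2, B1–B3, B1–B4, B1–B5, B3–B6, B3–B7, B7–B8

The largest bag has 2 vertices, giving width 1; this decomposition certifies tw(G) ≤ 1. G has an edge, so its treewidth is at least 1. Therefore the treewidth is 1.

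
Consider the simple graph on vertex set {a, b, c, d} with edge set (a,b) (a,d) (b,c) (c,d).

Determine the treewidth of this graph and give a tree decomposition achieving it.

Treewidth 2.
One optimal decomposition is:
Bags: B1 = {b, c, d}  B2 = {a, b, d}
Tree: B1–B2

Each bag holds 3 vertices, so the decomposition has width 2, which upper-bounds the treewidth. Since d–c–b–a–d is a cycle in G, G is not acyclic. Forests are exactly the graphs of treewidth ≤ 1, so tw(G) ≥ 2. Combining the bounds, tw(G) = 2.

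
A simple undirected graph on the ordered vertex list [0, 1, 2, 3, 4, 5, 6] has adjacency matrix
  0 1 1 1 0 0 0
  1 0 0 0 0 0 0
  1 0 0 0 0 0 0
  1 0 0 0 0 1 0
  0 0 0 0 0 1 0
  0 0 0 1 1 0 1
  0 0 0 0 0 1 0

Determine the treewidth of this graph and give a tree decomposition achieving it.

Treewidth 1.
One optimal decomposition is:
Bags: B1 = {3, 5}  B2 = {0, 3}  B3 = {5, 6}  B4 = {0, 2}  B5 = {0, 1}  B6 = {4, 5}
Tree: B1–B2, B1–B3, B2–B4, B4–B5, B1–B6

The largest bag has 2 vertices, giving width 1; this decomposition certifies tw(G) ≤ 1. G has an edge, so its treewidth is at least 1. Combining the bounds, tw(G) = 1.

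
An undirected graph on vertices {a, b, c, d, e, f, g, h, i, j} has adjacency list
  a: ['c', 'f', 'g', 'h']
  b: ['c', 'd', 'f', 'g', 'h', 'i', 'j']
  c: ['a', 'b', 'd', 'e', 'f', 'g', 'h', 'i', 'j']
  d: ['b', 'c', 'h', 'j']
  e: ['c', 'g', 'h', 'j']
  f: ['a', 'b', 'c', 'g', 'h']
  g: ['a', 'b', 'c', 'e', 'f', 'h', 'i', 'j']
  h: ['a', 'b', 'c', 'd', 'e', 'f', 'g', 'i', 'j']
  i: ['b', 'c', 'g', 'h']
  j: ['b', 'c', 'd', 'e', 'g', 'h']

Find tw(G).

4

A width-4 tree decomposition is:
Bags: B1 = {b, c, g, h, j}  B2 = {b, c, d, h, j}  B3 = {b, c, f, g, h}  B4 = {b, c, g, h, i}  B5 = {c, e, g, h, j}  B6 = {a, c, f, g, h}
Tree: B1–B2, B1–B3, B1–B4, B1–B5, B3–B6
Each bag holds 5 vertices, so the decomposition has width 4, which upper-bounds the treewidth. For the lower bound, the 5 vertices {b, c, d, h, j} are pairwise adjacent, and any tree decomposition puts a clique entirely inside one bag — forcing width ≥ 4. Therefore the treewidth is 4.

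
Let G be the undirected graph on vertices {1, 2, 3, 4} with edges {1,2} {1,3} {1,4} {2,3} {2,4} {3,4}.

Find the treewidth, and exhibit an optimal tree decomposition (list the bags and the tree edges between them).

A single bag containing all 4 vertices is trivially a valid decomposition of width 3. Conversely, {1, 2, 3, 4} is a clique of size 4, and the vertices of any clique must share a bag in every tree decomposition; so some bag has ≥ 4 vertices and tw(G) ≥ 3. The upper and lower bounds meet at 3, so that is the treewidth.

Treewidth 3.
Bags: B1 = {1, 2, 3, 4}
Tree: (single bag)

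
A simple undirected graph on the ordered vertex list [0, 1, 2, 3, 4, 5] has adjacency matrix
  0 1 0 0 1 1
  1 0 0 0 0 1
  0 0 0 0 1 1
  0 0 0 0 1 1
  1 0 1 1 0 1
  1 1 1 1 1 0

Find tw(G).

2

A width-2 tree decomposition is:
Bags: B1 = {0, 4, 5}  B2 = {3, 4, 5}  B3 = {2, 4, 5}  B4 = {0, 1, 5}
Tree: B1–B2, B1–B3, B1–B4
Each bag holds 3 vertices, so the decomposition has width 2, which upper-bounds the treewidth. Conversely, {0, 1, 5} is a clique of size 3, and the vertices of any clique must share a bag in every tree decomposition; so some bag has ≥ 3 vertices and tw(G) ≥ 2. The upper and lower bounds meet at 2, so that is the treewidth.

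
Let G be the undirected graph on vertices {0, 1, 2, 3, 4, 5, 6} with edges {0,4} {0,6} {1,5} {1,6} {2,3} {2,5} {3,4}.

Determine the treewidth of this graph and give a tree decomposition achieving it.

Treewidth 2.
One optimal decomposition is:
Bags: B1 = {0, 4, 6}  B2 = {3, 4, 6}  B3 = {2, 3, 6}  B4 = {2, 5, 6}  B5 = {1, 5, 6}
Tree: B1–B2, B2–B3, B3–B4, B4–B5

The largest bag has 3 vertices, giving width 2; this decomposition certifies tw(G) ≤ 2. The edges 6–0–4–3–2–5–1–6 form a cycle, so G is not a tree and its treewidth is at least 2. Combining the bounds, tw(G) = 2.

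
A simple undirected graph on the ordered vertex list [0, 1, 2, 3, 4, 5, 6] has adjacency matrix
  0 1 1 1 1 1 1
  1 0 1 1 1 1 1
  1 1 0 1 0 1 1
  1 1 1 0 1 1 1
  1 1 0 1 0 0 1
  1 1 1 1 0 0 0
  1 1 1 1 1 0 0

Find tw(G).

A width-4 tree decomposition is:
Bags: B1 = {0, 1, 2, 3, 6}  B2 = {0, 1, 2, 3, 5}  B3 = {0, 1, 3, 4, 6}
Tree: B1–B2, B1–B3
Every bag has size at most 5, so the width is 5 − 1 = 4 and tw(G) ≤ 4. On the other hand G contains the 5-clique {0, 1, 2, 3, 5}. A clique must lie in a single bag of any decomposition, so no decomposition can have width below 4. Therefore the treewidth is 4.

4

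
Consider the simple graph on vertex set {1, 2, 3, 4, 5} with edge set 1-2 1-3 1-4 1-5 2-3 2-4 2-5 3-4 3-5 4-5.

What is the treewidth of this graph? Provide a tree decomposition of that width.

With just one bag of size 5, the width is 5 − 1 = 4, so tw(G) ≤ 4. On the other hand G contains the 5-clique {1, 2, 3, 4, 5}. A clique must lie in a single bag of any decomposition, so no decomposition can have width below 4. Therefore the treewidth is 4.

Treewidth 4.
One optimal decomposition is:
Bags: B1 = {1, 2, 3, 4, 5}
Tree: (single bag)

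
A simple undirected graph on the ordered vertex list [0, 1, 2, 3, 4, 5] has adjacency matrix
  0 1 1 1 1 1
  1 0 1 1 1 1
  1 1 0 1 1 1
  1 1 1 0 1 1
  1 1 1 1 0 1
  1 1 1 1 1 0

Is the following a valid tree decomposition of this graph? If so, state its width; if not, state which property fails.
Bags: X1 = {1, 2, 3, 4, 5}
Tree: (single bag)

A tree decomposition must satisfy three properties: every vertex lies in some bag; for every edge, both endpoints lie together in some bag; and for every vertex, the bags containing it form a connected subtree. Here vertex 0 appears in no bag, so the decomposition is invalid.

No — vertex 0 appears in no bag.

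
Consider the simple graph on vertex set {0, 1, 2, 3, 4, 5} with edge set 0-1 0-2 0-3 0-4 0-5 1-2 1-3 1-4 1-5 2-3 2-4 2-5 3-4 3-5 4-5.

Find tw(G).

A width-5 tree decomposition is:
Bags: B1 = {0, 1, 2, 3, 4, 5}
Tree: (single bag)
With just one bag of size 6, the width is 6 − 1 = 5, so tw(G) ≤ 5. On the other hand G contains the 6-clique {0, 1, 2, 3, 4, 5}. A clique must lie in a single bag of any decomposition, so no decomposition can have width below 5. The upper and lower bounds meet at 5, so that is the treewidth.

5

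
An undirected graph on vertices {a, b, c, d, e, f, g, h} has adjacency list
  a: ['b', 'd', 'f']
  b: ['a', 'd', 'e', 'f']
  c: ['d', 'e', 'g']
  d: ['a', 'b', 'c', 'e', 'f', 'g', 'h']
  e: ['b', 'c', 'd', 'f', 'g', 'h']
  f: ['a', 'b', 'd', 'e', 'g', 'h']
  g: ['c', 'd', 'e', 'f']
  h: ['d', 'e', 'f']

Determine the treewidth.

3

A width-3 tree decomposition is:
Bags: B1 = {d, e, f, g}  B2 = {b, d, e, f}  B3 = {d, e, f, h}  B4 = {c, d, e, g}  B5 = {a, b, d, f}
Tree: B1–B2, B2–B3, B1–B4, B2–B5
The largest bag has 4 vertices, giving width 3; this decomposition certifies tw(G) ≤ 3. Conversely, {c, d, e, g} is a clique of size 4, and the vertices of any clique must share a bag in every tree decomposition; so some bag has ≥ 4 vertices and tw(G) ≥ 3. Hence tw(G) = 3 exactly.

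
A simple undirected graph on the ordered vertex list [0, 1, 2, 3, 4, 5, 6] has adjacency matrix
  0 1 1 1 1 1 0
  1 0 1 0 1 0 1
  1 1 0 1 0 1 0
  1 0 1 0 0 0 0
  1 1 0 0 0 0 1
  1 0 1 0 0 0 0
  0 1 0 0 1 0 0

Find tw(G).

A width-2 tree decomposition is:
Bags: B1 = {0, 1, 4}  B2 = {1, 4, 6}  B3 = {0, 1, 2}  B4 = {0, 2, 3}  B5 = {0, 2, 5}
Tree: B1–B2, B1–B3, B3–B4, B3–B5
Every bag has size at most 3, so the width is 3 − 1 = 2 and tw(G) ≤ 2. Conversely, {0, 1, 2} is a clique of size 3, and the vertices of any clique must share a bag in every tree decomposition; so some bag has ≥ 3 vertices and tw(G) ≥ 2. Combining the bounds, tw(G) = 2.

2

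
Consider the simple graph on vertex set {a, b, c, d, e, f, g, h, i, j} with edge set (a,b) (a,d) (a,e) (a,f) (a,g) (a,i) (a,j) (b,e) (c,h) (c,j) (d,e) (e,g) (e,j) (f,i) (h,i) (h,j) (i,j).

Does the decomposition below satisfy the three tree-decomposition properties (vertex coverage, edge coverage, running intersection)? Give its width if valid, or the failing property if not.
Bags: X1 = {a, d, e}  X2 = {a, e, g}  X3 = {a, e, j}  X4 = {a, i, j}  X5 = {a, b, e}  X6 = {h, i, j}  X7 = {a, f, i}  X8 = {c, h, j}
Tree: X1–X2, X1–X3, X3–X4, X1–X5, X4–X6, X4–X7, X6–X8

Vertex coverage: the bags together contain {a, b, c, d, e, f, g, h, i, j}, the full vertex set. Edge coverage: each edge of G has both endpoints in at least one bag. Running intersection: for every vertex, the bags containing it form a connected subtree. All three properties hold, so this is a valid tree decomposition of width max|bag| − 1 = 2, and hence tw(G) ≤ 2.

Yes; width 2.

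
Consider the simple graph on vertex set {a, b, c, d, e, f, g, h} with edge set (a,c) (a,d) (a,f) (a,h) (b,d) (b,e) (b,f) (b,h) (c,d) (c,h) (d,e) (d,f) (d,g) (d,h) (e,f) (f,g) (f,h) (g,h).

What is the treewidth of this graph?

3

A width-3 tree decomposition is:
Bags: B1 = {a, d, f, h}  B2 = {d, f, g, h}  B3 = {a, c, d, h}  B4 = {b, d, f, h}  B5 = {b, d, e, f}
Tree: B1–B2, B1–B3, B1–B4, B4–B5
Every bag has size at most 4, so the width is 4 − 1 = 3 and tw(G) ≤ 3. On the other hand G contains the 4-clique {a, c, d, h}. A clique must lie in a single bag of any decomposition, so no decomposition can have width below 3. Combining the bounds, tw(G) = 3.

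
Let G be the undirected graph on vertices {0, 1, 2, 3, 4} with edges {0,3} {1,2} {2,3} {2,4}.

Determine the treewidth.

1

A width-1 tree decomposition is:
Bags: B1 = {1, 2}  B2 = {2, 3}  B3 = {2, 4}  B4 = {0, 3}
Tree: B1–B2, B2–B3, B2–B4
Every bag has size at most 2, so the width is 2 − 1 = 1 and tw(G) ≤ 1. Since G has at least one edge (e.g. 1–2), it is not an edgeless graph, so tw(G) ≥ 1. The upper and lower bounds meet at 1, so that is the treewidth.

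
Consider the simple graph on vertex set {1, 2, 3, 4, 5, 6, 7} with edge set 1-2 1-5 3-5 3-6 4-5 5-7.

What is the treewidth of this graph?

1

A width-1 tree decomposition is:
Bags: B1 = {3, 5}  B2 = {1, 5}  B3 = {3, 6}  B4 = {1, 2}  B5 = {5, 7}  B6 = {4, 5}
Tree: B1–B2, B1–B3, B2–B4, B2–B5, B1–B6
Every bag has size at most 2, so the width is 2 − 1 = 1 and tw(G) ≤ 1. G has an edge, so its treewidth is at least 1. Combining the bounds, tw(G) = 1.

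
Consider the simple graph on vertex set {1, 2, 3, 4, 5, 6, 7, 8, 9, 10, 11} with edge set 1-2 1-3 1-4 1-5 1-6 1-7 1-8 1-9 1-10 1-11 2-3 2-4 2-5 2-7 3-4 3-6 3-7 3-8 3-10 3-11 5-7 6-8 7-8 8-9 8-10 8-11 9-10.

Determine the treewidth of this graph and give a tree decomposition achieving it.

The largest bag has 4 vertices, giving width 3; this decomposition certifies tw(G) ≤ 3. For the lower bound, the 4 vertices {1, 8, 9, 10} are pairwise adjacent, and any tree decomposition puts a clique entirely inside one bag — forcing width ≥ 3. Combining the bounds, tw(G) = 3.

Treewidth 3.
One such decomposition:
Bags: B1 = {1, 2, 3, 7}  B2 = {1, 3, 7, 8}  B3 = {1, 2, 3, 4}  B4 = {1, 2, 5, 7}  B5 = {1, 3, 8, 10}  B6 = {1, 3, 8, 11}  B7 = {1, 8, 9, 10}  B8 = {1, 3, 6, 8}
Tree: B1–B2, B1–B3, B1–B4, B2–B5, B2–B6, B5–B7, B5–B8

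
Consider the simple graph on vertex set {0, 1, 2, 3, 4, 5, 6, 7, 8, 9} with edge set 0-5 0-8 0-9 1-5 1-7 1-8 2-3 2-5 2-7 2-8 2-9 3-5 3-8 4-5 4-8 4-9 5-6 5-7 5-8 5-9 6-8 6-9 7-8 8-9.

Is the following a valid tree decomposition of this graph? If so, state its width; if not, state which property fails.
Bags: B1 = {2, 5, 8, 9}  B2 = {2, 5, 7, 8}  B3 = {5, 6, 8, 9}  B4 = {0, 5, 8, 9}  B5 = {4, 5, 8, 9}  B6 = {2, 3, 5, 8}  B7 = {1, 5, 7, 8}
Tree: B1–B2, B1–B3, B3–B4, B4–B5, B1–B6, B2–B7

Yes; width 3.

Every vertex of G appears in some bag (union = {0, 1, 2, 3, 4, 5, 6, 7, 8, 9}); every edge is covered by a bag; and for each vertex v the set of bags containing v is connected in the bag tree. The decomposition is therefore valid. The largest bag has 4 vertices, so the width is 3.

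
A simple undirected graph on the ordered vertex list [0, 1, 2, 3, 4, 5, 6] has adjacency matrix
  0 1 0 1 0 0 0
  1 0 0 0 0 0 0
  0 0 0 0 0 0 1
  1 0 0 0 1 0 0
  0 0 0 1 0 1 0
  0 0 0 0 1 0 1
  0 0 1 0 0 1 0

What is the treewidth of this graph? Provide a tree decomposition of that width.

Treewidth 1.
One optimal decomposition is:
Bags: B1 = {2, 6}  B2 = {5, 6}  B3 = {4, 5}  B4 = {3, 4}  B5 = {0, 3}  B6 = {0, 1}
Tree: B1–B2, B2–B3, B3–B4, B4–B5, B5–B6

Every bag has size at most 2, so the width is 2 − 1 = 1 and tw(G) ≤ 1. G has an edge, so its treewidth is at least 1. Hence tw(G) = 1 exactly.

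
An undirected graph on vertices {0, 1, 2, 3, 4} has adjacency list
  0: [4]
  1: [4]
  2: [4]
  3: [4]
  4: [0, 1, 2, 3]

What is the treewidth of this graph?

1

A width-1 tree decomposition is:
Bags: B1 = {2, 4}  B2 = {1, 4}  B3 = {3, 4}  B4 = {0, 4}
Tree: B1–B2, B1–B3, B2–B4
The largest bag has 2 vertices, giving width 1; this decomposition certifies tw(G) ≤ 1. Any graph with an edge has treewidth ≥ 1, and G has the edge 2–4. Combining the bounds, tw(G) = 1.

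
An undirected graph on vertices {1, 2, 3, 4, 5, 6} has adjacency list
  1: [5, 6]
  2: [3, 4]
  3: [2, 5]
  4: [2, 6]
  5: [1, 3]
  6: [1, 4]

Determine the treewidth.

2

A width-2 tree decomposition is:
Bags: B1 = {1, 3, 5}  B2 = {1, 3, 6}  B3 = {3, 4, 6}  B4 = {2, 3, 4}
Tree: B1–B2, B2–B3, B3–B4
The largest bag has 3 vertices, giving width 2; this decomposition certifies tw(G) ≤ 2. For the lower bound, G contains the cycle 3–5–1–6–4–2–3, so G is not a forest; only forests have treewidth ≤ 1, hence tw(G) ≥ 2. Hence tw(G) = 2 exactly.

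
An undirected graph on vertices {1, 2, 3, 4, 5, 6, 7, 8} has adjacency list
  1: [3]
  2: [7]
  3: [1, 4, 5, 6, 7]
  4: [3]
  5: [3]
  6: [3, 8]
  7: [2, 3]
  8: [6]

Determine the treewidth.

A width-1 tree decomposition is:
Bags: B1 = {3, 7}  B2 = {1, 3}  B3 = {3, 6}  B4 = {2, 7}  B5 = {3, 5}  B6 = {3, 4}  B7 = {6, 8}
Tree: B1–B2, B1–B3, B1–B4, B1–B5, B3–B6, B3–B7
Each bag holds 2 vertices, so the decomposition has width 1, which upper-bounds the treewidth. Any graph with an edge has treewidth ≥ 1, and G has the edge 7–3. Therefore the treewidth is 1.

1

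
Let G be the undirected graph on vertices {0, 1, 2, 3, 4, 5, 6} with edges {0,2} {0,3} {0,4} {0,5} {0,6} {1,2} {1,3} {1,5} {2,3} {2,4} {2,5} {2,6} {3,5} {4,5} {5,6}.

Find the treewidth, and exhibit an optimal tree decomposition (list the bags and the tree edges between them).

Treewidth 3.
One optimal decomposition is:
Bags: B1 = {0, 2, 4, 5}  B2 = {0, 2, 5, 6}  B3 = {0, 2, 3, 5}  B4 = {1, 2, 3, 5}
Tree: B1–B2, B1–B3, B3–B4

Every bag has size at most 4, so the width is 4 − 1 = 3 and tw(G) ≤ 3. For the lower bound, the 4 vertices {0, 2, 3, 5} are pairwise adjacent, and any tree decomposition puts a clique entirely inside one bag — forcing width ≥ 3. Combining the bounds, tw(G) = 3.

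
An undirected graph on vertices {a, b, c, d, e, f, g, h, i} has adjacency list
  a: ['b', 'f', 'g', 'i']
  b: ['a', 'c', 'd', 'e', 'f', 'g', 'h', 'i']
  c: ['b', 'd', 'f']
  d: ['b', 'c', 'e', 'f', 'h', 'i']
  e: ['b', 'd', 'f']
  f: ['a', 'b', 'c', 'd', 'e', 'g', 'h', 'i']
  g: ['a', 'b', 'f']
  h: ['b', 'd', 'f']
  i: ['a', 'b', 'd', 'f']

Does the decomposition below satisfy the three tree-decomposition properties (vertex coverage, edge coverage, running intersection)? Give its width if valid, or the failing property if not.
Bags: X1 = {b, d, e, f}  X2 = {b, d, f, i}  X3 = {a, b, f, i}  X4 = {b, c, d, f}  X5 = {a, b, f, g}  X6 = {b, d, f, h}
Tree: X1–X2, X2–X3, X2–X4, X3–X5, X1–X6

Yes; width 3.

Every vertex of G appears in some bag (union = {a, b, c, d, e, f, g, h, i}); every edge is covered by a bag; and for each vertex v the set of bags containing v is connected in the bag tree. The decomposition is therefore valid. The largest bag has 4 vertices, so the width is 3.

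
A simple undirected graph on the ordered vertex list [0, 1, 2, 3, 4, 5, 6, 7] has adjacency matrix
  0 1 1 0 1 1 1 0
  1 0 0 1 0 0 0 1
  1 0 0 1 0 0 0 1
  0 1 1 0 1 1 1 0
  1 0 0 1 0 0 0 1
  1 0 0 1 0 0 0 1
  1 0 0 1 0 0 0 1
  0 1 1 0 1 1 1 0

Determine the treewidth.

3

A width-3 tree decomposition is:
Bags: B1 = {0, 3, 4, 7}  B2 = {0, 3, 6, 7}  B3 = {0, 1, 3, 7}  B4 = {0, 2, 3, 7}  B5 = {0, 3, 5, 7}
Tree: B1–B2, B2–B3, B3–B4, B4–B5
Every bag has size at most 4, so the width is 4 − 1 = 3 and tw(G) ≤ 3. For the lower bound: the 4 vertex sets {4,7}, {0,6}, {3}, {1} are disjoint, each induces a connected subgraph, and every pair is joined by at least one edge of G. Contracting each set to a single vertex therefore yields K_{4} as a minor, and since treewidth is minor-monotone, tw(G) ≥ tw(K_{4}) = 3. Therefore the treewidth is 3.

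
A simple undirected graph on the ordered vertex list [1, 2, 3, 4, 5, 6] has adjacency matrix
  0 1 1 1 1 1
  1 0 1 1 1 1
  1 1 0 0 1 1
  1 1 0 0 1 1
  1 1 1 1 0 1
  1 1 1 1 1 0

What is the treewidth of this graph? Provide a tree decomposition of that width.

Every bag has size at most 5, so the width is 5 − 1 = 4 and tw(G) ≤ 4. For the lower bound, the 5 vertices {1, 2, 3, 5, 6} are pairwise adjacent, and any tree decomposition puts a clique entirely inside one bag — forcing width ≥ 4. Hence tw(G) = 4 exactly.

Treewidth 4.
Bags: B1 = {1, 2, 3, 5, 6}  B2 = {1, 2, 4, 5, 6}
Tree: B1–B2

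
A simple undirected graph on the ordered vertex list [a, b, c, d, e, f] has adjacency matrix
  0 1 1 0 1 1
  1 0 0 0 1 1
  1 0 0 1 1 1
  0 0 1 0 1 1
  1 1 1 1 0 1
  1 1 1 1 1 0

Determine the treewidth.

3

A width-3 tree decomposition is:
Bags: B1 = {a, c, e, f}  B2 = {a, b, e, f}  B3 = {c, d, e, f}
Tree: B1–B2, B1–B3
Every bag has size at most 4, so the width is 4 − 1 = 3 and tw(G) ≤ 3. Conversely, {c, d, e, f} is a clique of size 4, and the vertices of any clique must share a bag in every tree decomposition; so some bag has ≥ 4 vertices and tw(G) ≥ 3. Therefore the treewidth is 3.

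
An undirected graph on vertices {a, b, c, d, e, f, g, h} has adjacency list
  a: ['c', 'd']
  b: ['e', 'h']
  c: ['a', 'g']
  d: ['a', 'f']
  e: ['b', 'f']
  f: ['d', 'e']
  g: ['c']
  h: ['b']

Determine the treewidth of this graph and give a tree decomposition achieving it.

The largest bag has 2 vertices, giving width 1; this decomposition certifies tw(G) ≤ 1. Since G has at least one edge (e.g. h–b), it is not an edgeless graph, so tw(G) ≥ 1. Hence tw(G) = 1 exactly.

Treewidth 1.
One such decomposition:
Bags: B1 = {b, h}  B2 = {b, e}  B3 = {e, f}  B4 = {d, f}  B5 = {a, d}  B6 = {a, c}  B7 = {c, g}
Tree: B1–B2, B2–B3, B3–B4, B4–B5, B5–B6, B6–B7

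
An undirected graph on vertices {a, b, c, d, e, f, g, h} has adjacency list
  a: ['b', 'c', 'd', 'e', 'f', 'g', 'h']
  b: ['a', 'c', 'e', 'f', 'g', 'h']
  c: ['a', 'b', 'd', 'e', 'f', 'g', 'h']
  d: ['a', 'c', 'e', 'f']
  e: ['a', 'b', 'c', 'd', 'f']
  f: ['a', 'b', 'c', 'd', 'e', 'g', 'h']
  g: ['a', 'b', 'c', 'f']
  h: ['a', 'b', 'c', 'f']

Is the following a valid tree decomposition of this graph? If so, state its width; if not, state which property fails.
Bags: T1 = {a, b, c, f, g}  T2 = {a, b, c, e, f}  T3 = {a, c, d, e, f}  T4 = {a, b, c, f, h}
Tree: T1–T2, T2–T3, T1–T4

Yes; width 4.

Checking the three conditions: (i) the bags cover all of {a, b, c, d, e, f, g, h}; (ii) for each edge, some bag contains both endpoints; (iii) the bags containing any fixed vertex form a subtree. All hold, so the decomposition is valid with width 5 − 1 = 4.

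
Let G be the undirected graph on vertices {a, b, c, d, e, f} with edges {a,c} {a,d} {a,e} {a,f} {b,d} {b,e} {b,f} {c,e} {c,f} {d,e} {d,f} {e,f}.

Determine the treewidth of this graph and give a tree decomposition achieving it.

Treewidth 3.
One optimal decomposition is:
Bags: B1 = {a, d, e, f}  B2 = {b, d, e, f}  B3 = {a, c, e, f}
Tree: B1–B2, B1–B3

Each bag holds 4 vertices, so the decomposition has width 3, which upper-bounds the treewidth. On the other hand G contains the 4-clique {a, d, e, f}. A clique must lie in a single bag of any decomposition, so no decomposition can have width below 3. Combining the bounds, tw(G) = 3.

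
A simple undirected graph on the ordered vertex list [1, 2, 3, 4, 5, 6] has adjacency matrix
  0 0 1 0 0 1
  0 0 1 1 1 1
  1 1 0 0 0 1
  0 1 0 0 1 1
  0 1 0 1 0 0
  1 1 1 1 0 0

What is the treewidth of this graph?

A width-2 tree decomposition is:
Bags: B1 = {1, 3, 6}  B2 = {2, 3, 6}  B3 = {2, 4, 6}  B4 = {2, 4, 5}
Tree: B1–B2, B2–B3, B3–B4
The largest bag has 3 vertices, giving width 2; this decomposition certifies tw(G) ≤ 2. For the lower bound, the 3 vertices {1, 3, 6} are pairwise adjacent, and any tree decomposition puts a clique entirely inside one bag — forcing width ≥ 2. The upper and lower bounds meet at 2, so that is the treewidth.

2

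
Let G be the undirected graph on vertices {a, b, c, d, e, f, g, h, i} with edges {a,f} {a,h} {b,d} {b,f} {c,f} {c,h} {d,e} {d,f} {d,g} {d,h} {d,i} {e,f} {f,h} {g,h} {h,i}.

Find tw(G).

A width-2 tree decomposition is:
Bags: B1 = {d, h, i}  B2 = {d, f, h}  B3 = {a, f, h}  B4 = {c, f, h}  B5 = {d, e, f}  B6 = {b, d, f}  B7 = {d, g, h}
Tree: B1–B2, B2–B3, B3–B4, B2–B5, B5–B6, B2–B7
Every bag has size at most 3, so the width is 3 − 1 = 2 and tw(G) ≤ 2. For the lower bound, the 3 vertices {d, g, h} are pairwise adjacent, and any tree decomposition puts a clique entirely inside one bag — forcing width ≥ 2. Combining the bounds, tw(G) = 2.

2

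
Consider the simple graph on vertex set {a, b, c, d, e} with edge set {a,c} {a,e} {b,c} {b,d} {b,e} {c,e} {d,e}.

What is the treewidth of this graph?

A width-2 tree decomposition is:
Bags: B1 = {b, c, e}  B2 = {a, c, e}  B3 = {b, d, e}
Tree: B1–B2, B1–B3
Every bag has size at most 3, so the width is 3 − 1 = 2 and tw(G) ≤ 2. Conversely, {b, d, e} is a clique of size 3, and the vertices of any clique must share a bag in every tree decomposition; so some bag has ≥ 3 vertices and tw(G) ≥ 2. Hence tw(G) = 2 exactly.

2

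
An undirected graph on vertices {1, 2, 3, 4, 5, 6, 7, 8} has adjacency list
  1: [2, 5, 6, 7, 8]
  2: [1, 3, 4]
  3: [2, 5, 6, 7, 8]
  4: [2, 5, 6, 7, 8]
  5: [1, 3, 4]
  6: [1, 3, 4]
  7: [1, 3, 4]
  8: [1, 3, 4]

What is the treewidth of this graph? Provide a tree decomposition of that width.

Each bag holds 4 vertices, so the decomposition has width 3, which upper-bounds the treewidth. For the lower bound: the 4 vertex sets {1,6}, {3,5}, {4}, {7} are disjoint, each induces a connected subgraph, and every pair is joined by at least one edge of G. Contracting each set to a single vertex therefore yields K_{4} as a minor, and since treewidth is minor-monotone, tw(G) ≥ tw(K_{4}) = 3. Combining the bounds, tw(G) = 3.

Treewidth 3.
Bags: B1 = {1, 3, 4, 6}  B2 = {1, 3, 4, 5}  B3 = {1, 3, 4, 7}  B4 = {1, 2, 3, 4}  B5 = {1, 3, 4, 8}
Tree: B1–B2, B2–B3, B3–B4, B4–B5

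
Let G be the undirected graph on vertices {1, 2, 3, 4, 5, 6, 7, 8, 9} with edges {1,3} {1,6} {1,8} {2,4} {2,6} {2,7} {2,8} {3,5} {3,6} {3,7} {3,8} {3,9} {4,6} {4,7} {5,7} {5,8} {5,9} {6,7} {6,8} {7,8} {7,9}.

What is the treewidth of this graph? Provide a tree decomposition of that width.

The largest bag has 4 vertices, giving width 3; this decomposition certifies tw(G) ≤ 3. Conversely, {1, 3, 6, 8} is a clique of size 4, and the vertices of any clique must share a bag in every tree decomposition; so some bag has ≥ 4 vertices and tw(G) ≥ 3. Hence tw(G) = 3 exactly.

Treewidth 3.
Bags: B1 = {1, 3, 6, 8}  B2 = {3, 6, 7, 8}  B3 = {3, 5, 7, 8}  B4 = {2, 6, 7, 8}  B5 = {3, 5, 7, 9}  B6 = {2, 4, 6, 7}
Tree: B1–B2, B2–B3, B2–B4, B3–B5, B4–B6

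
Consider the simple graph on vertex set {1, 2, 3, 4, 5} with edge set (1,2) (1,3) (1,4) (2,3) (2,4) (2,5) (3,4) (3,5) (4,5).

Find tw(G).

A width-3 tree decomposition is:
Bags: B1 = {1, 2, 3, 4}  B2 = {2, 3, 4, 5}
Tree: B1–B2
Every bag has size at most 4, so the width is 4 − 1 = 3 and tw(G) ≤ 3. Conversely, {1, 2, 3, 4} is a clique of size 4, and the vertices of any clique must share a bag in every tree decomposition; so some bag has ≥ 4 vertices and tw(G) ≥ 3. Combining the bounds, tw(G) = 3.

3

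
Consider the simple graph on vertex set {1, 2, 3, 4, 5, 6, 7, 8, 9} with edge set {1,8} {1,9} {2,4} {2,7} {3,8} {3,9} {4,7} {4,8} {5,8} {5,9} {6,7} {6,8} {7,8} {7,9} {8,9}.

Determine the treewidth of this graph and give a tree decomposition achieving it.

Treewidth 2.
One such decomposition:
Bags: B1 = {7, 8, 9}  B2 = {4, 7, 8}  B3 = {5, 8, 9}  B4 = {6, 7, 8}  B5 = {3, 8, 9}  B6 = {1, 8, 9}  B7 = {2, 4, 7}
Tree: B1–B2, B1–B3, B1–B4, B1–B5, B5–B6, B2–B7

Every bag has size at most 3, so the width is 3 − 1 = 2 and tw(G) ≤ 2. Conversely, {1, 8, 9} is a clique of size 3, and the vertices of any clique must share a bag in every tree decomposition; so some bag has ≥ 3 vertices and tw(G) ≥ 2. Combining the bounds, tw(G) = 2.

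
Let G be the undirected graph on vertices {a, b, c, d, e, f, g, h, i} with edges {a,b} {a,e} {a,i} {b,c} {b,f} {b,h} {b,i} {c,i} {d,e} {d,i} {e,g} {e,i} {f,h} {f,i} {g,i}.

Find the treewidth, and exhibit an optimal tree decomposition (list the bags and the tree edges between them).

Every bag has size at most 3, so the width is 3 − 1 = 2 and tw(G) ≤ 2. On the other hand G contains the 3-clique {b, f, h}. A clique must lie in a single bag of any decomposition, so no decomposition can have width below 2. Hence tw(G) = 2 exactly.

Treewidth 2.
One such decomposition:
Bags: B1 = {d, e, i}  B2 = {a, e, i}  B3 = {a, b, i}  B4 = {b, f, i}  B5 = {b, c, i}  B6 = {e, g, i}  B7 = {b, f, h}
Tree: B1–B2, B2–B3, B3–B4, B3–B5, B1–B6, B4–B7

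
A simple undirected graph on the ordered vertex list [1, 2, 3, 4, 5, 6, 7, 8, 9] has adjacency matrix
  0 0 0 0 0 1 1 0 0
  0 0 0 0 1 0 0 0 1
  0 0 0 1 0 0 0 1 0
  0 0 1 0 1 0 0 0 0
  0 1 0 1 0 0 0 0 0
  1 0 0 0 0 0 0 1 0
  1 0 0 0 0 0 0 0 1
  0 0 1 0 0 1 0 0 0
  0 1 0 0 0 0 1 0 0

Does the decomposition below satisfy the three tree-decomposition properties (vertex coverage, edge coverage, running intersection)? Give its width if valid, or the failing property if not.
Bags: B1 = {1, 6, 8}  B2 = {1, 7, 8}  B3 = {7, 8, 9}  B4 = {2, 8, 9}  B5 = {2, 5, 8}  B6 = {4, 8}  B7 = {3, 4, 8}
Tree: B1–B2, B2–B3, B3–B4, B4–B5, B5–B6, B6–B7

No — edge (5,4) lies in no bag.

A tree decomposition must satisfy three properties: every vertex lies in some bag; for every edge, both endpoints lie together in some bag; and for every vertex, the bags containing it form a connected subtree. Here edge (5,4) lies in no bag, so the decomposition is invalid.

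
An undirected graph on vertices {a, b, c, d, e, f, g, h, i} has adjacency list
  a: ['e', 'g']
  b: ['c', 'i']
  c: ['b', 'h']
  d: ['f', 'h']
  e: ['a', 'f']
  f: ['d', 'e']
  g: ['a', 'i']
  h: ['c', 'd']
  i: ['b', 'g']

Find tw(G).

2

A width-2 tree decomposition is:
Bags: B1 = {d, e, f}  B2 = {a, d, e}  B3 = {a, d, g}  B4 = {d, g, i}  B5 = {b, d, i}  B6 = {b, c, d}  B7 = {c, d, h}
Tree: B1–B2, B2–B3, B3–B4, B4–B5, B5–B6, B6–B7
Each bag holds 3 vertices, so the decomposition has width 2, which upper-bounds the treewidth. The edges d–f–e–a–g–i–b–c–h–d form a cycle, so G is not a tree and its treewidth is at least 2. Combining the bounds, tw(G) = 2.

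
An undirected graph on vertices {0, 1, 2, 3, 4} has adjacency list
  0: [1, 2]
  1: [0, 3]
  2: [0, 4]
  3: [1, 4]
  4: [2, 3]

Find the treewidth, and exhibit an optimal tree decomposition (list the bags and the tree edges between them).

Treewidth 2.
Bags: B1 = {0, 1, 2}  B2 = {1, 2, 4}  B3 = {1, 3, 4}
Tree: B1–B2, B2–B3

Each bag holds 3 vertices, so the decomposition has width 2, which upper-bounds the treewidth. For the lower bound, G contains the cycle 1–0–2–4–3–1, so G is not a forest; only forests have treewidth ≤ 1, hence tw(G) ≥ 2. Therefore the treewidth is 2.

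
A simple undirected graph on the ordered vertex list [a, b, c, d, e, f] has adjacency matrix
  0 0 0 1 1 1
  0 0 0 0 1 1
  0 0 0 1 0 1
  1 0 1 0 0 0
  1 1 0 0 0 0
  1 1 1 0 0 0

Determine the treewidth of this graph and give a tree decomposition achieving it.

Treewidth 2.
Bags: B1 = {b, e, f}  B2 = {a, e, f}  B3 = {a, c, f}  B4 = {a, c, d}
Tree: B1–B2, B2–B3, B3–B4

Each bag holds 3 vertices, so the decomposition has width 2, which upper-bounds the treewidth. The edges b–e–a–f–b form a cycle, so G is not a tree and its treewidth is at least 2. Hence tw(G) = 2 exactly.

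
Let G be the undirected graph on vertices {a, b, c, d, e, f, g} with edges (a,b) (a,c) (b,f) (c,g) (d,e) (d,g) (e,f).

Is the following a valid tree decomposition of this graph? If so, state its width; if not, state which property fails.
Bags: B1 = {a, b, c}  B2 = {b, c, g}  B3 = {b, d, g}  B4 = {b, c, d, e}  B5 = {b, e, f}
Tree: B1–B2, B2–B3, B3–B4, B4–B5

No — bags containing vertex c are not connected in the tree.

A tree decomposition must satisfy three properties: every vertex lies in some bag; for every edge, both endpoints lie together in some bag; and for every vertex, the bags containing it form a connected subtree. Here bags containing vertex c are not connected in the tree, so the decomposition is invalid.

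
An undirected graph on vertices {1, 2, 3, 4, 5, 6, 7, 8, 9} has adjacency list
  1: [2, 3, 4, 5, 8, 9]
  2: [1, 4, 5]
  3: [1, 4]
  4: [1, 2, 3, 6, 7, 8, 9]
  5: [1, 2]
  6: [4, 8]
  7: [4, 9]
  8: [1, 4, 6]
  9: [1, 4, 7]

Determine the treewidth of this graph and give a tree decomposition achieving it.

Treewidth 2.
One such decomposition:
Bags: B1 = {1, 4, 9}  B2 = {1, 4, 8}  B3 = {4, 6, 8}  B4 = {4, 7, 9}  B5 = {1, 2, 4}  B6 = {1, 2, 5}  B7 = {1, 3, 4}
Tree: B1–B2, B2–B3, B1–B4, B2–B5, B5–B6, B5–B7

Every bag has size at most 3, so the width is 3 − 1 = 2 and tw(G) ≤ 2. For the lower bound, the 3 vertices {1, 4, 8} are pairwise adjacent, and any tree decomposition puts a clique entirely inside one bag — forcing width ≥ 2. Hence tw(G) = 2 exactly.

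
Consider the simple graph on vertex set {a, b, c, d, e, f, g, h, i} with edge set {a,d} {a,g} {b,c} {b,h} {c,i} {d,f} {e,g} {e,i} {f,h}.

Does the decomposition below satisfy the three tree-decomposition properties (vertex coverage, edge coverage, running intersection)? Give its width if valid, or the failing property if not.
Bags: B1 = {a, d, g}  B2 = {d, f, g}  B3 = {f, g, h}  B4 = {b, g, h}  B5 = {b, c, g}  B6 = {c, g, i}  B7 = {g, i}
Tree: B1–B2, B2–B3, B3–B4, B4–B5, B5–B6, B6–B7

A tree decomposition must satisfy three properties: every vertex lies in some bag; for every edge, both endpoints lie together in some bag; and for every vertex, the bags containing it form a connected subtree. Here vertex e appears in no bag, so the decomposition is invalid.

No — vertex e appears in no bag.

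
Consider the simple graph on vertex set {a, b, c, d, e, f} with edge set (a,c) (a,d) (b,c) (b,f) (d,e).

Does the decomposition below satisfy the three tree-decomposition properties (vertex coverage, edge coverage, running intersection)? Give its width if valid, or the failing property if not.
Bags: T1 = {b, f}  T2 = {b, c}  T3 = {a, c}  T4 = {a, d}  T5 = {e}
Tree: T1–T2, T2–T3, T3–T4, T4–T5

No — edge (d,e) lies in no bag.

A tree decomposition must satisfy three properties: every vertex lies in some bag; for every edge, both endpoints lie together in some bag; and for every vertex, the bags containing it form a connected subtree. Here edge (d,e) lies in no bag, so the decomposition is invalid.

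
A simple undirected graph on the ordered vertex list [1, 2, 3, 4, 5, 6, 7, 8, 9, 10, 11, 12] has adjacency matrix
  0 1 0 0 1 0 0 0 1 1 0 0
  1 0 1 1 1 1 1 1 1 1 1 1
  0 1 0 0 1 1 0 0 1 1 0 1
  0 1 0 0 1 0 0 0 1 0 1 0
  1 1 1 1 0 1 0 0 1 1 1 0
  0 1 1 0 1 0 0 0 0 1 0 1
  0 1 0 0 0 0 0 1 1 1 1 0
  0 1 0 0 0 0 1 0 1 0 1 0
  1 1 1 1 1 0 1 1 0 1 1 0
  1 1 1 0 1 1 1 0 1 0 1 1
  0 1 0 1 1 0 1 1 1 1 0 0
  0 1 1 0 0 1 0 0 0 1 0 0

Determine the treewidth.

4

A width-4 tree decomposition is:
Bags: B1 = {1, 2, 5, 9, 10}  B2 = {2, 5, 9, 10, 11}  B3 = {2, 7, 9, 10, 11}  B4 = {2, 7, 8, 9, 11}  B5 = {2, 3, 5, 9, 10}  B6 = {2, 3, 5, 6, 10}  B7 = {2, 4, 5, 9, 11}  B8 = {2, 3, 6, 10, 12}
Tree: B1–B2, B2–B3, B3–B4, B1–B5, B5–B6, B2–B7, B6–B8
The largest bag has 5 vertices, giving width 4; this decomposition certifies tw(G) ≤ 4. On the other hand G contains the 5-clique {2, 7, 8, 9, 11}. A clique must lie in a single bag of any decomposition, so no decomposition can have width below 4. Hence tw(G) = 4 exactly.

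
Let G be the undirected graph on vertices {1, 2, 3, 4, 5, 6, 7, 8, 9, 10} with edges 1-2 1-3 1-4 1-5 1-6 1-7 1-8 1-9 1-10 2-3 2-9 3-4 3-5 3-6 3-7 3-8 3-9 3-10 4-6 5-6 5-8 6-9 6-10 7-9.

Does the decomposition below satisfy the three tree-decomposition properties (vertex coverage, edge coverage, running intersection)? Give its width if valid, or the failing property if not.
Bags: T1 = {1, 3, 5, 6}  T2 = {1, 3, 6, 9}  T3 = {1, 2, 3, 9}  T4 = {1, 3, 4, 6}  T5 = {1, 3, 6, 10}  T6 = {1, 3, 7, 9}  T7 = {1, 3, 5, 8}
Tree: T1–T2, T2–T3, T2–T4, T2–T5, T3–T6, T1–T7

Yes; width 3.

Checking the three conditions: (i) the bags cover all of {1, 2, 3, 4, 5, 6, 7, 8, 9, 10}; (ii) for each edge, some bag contains both endpoints; (iii) the bags containing any fixed vertex form a subtree. All hold, so the decomposition is valid with width 4 − 1 = 3.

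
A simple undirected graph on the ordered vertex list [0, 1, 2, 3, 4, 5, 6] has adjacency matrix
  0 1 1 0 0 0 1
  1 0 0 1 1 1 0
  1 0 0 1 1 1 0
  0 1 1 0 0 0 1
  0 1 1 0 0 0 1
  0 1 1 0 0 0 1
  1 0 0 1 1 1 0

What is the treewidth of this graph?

A width-3 tree decomposition is:
Bags: B1 = {1, 2, 3, 6}  B2 = {1, 2, 4, 6}  B3 = {0, 1, 2, 6}  B4 = {1, 2, 5, 6}
Tree: B1–B2, B2–B3, B3–B4
The largest bag has 4 vertices, giving width 3; this decomposition certifies tw(G) ≤ 3. For the lower bound: the 4 vertex sets {3,6}, {1,4}, {2}, {0} are disjoint, each induces a connected subgraph, and every pair is joined by at least one edge of G. Contracting each set to a single vertex therefore yields K_{4} as a minor, and since treewidth is minor-monotone, tw(G) ≥ tw(K_{4}) = 3. Combining the bounds, tw(G) = 3.

3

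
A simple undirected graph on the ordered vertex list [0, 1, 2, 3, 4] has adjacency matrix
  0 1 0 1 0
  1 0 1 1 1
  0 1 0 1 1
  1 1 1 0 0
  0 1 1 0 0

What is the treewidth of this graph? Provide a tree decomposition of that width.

The largest bag has 3 vertices, giving width 2; this decomposition certifies tw(G) ≤ 2. On the other hand G contains the 3-clique {0, 1, 3}. A clique must lie in a single bag of any decomposition, so no decomposition can have width below 2. The upper and lower bounds meet at 2, so that is the treewidth.

Treewidth 2.
One such decomposition:
Bags: B1 = {1, 2, 4}  B2 = {1, 2, 3}  B3 = {0, 1, 3}
Tree: B1–B2, B2–B3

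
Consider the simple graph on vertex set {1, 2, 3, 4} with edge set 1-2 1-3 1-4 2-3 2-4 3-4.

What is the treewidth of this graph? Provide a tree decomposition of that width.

A single bag containing all 4 vertices is trivially a valid decomposition of width 3. Conversely, {1, 2, 3, 4} is a clique of size 4, and the vertices of any clique must share a bag in every tree decomposition; so some bag has ≥ 4 vertices and tw(G) ≥ 3. Therefore the treewidth is 3.

Treewidth 3.
Bags: B1 = {1, 2, 3, 4}
Tree: (single bag)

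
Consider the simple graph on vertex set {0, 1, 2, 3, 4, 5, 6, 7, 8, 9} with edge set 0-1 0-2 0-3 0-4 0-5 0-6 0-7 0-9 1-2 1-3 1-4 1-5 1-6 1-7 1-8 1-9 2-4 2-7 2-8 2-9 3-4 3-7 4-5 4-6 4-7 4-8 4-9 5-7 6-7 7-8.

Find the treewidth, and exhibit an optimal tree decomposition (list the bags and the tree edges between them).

The largest bag has 5 vertices, giving width 4; this decomposition certifies tw(G) ≤ 4. Conversely, {0, 1, 2, 4, 9} is a clique of size 5, and the vertices of any clique must share a bag in every tree decomposition; so some bag has ≥ 5 vertices and tw(G) ≥ 4. Therefore the treewidth is 4.

Treewidth 4.
One optimal decomposition is:
Bags: B1 = {0, 1, 2, 4, 9}  B2 = {0, 1, 2, 4, 7}  B3 = {0, 1, 4, 6, 7}  B4 = {0, 1, 3, 4, 7}  B5 = {1, 2, 4, 7, 8}  B6 = {0, 1, 4, 5, 7}
Tree: B1–B2, B2–B3, B2–B4, B2–B5, B2–B6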